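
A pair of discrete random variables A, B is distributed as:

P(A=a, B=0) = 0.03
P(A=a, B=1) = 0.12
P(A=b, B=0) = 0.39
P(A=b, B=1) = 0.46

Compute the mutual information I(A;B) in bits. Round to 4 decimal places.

Marginals: p(A) = (0.1500, 0.8500), p(B) = (0.4200, 0.5800).
I(A;B) = Σ p(x,y)·log₂[p(x,y)/(p(x)p(y))].
  (a,0): 0.03·log₂(0.4762) = -0.03211
  (a,1): 0.12·log₂(1.3793) = 0.05567
  (b,0): 0.39·log₂(1.0924) = 0.04974
  (b,1): 0.46·log₂(0.9331) = -0.04598
Sum = 0.0273 bits.

0.0273 bits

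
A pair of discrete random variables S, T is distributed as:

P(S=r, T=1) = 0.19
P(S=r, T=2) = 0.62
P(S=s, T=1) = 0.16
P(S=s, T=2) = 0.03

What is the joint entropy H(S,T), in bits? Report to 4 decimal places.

H(S,T) = −Σ p(x,y)·log₂ p(x,y) over all 4 cells.
  cell (r,1): −0.19·log₂0.19 = 0.45523
  cell (r,2): −0.62·log₂0.62 = 0.42759
  cell (s,1): −0.16·log₂0.16 = 0.42302
  cell (s,2): −0.03·log₂0.03 = 0.15177
Sum = 1.4576 bits.

1.4576 bits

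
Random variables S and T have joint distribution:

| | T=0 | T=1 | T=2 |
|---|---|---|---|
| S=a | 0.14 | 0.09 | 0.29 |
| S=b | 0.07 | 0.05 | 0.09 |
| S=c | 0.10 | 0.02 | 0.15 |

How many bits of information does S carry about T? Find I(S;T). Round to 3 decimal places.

Marginals: p(S) = (0.5200, 0.2100, 0.2700), p(T) = (0.3100, 0.1600, 0.5300).
I(S;T) = H(S) + H(T) − H(S,T).
H(S) = 1.4734, H(T) = 1.4323, H(S,T) = 2.8806.
I(S;T) = 1.4734 + 1.4323 − 2.8806 = 0.025 bits.

0.025 bits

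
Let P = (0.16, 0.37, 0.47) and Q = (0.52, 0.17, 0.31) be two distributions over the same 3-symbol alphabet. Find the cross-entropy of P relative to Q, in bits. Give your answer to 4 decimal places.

1.8910 bits

H(P,Q) = −Σ p·log₂ q.
  −0.16·log₂(0.52) = 0.15095
  −0.37·log₂(0.17) = 0.94587
  −0.47·log₂(0.31) = 0.79414
H(P,Q) = 1.8910 bits.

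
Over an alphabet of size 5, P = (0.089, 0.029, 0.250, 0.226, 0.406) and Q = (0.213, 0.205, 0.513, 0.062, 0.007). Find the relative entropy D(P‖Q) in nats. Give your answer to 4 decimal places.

D(P‖Q) = Σ p·ln(p/q).
  0.089·ln(0.089/0.213) = -0.07767
  0.029·ln(0.029/0.205) = -0.05672
  0.250·ln(0.250/0.513) = -0.17970
  0.226·ln(0.226/0.062) = 0.29231
  0.406·ln(0.406/0.007) = 1.64854
D(P‖Q) = 1.6268 nats.

1.6268 nats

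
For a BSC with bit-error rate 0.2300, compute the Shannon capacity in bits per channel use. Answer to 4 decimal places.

Binary symmetric channel: C = 1 − h₂(ε) where h₂ is the binary entropy function.
h₂(0.2300) = −0.2300·log₂0.2300 − 0.7700·log₂0.7700 = 0.7780.
C = 1 − 0.7780 = 0.2220 bits per channel use.

0.2220 bits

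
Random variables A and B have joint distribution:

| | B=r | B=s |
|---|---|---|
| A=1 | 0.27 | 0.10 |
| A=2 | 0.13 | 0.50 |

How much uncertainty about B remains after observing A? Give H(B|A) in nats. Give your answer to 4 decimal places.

0.5366 nats

Chain rule: H(B|A) = H(A,B) − H(A).
Marginals: p(A) = (0.3700, 0.6300), p(B) = (0.4000, 0.6000).
H(A,B) = 1.1956 nats; H(A) = 0.6590 nats.
H(B|A) = 1.1956 − 0.6590 = 0.5366 nats.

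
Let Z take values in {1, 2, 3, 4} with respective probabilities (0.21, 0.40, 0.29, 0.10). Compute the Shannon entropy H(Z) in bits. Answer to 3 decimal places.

1.852 bits

H(Z) = −Σ p·log₂ p.
  −(0.21)·log₂(0.21) = 0.4728
  −(0.40)·log₂(0.40) = 0.5288
  −(0.29)·log₂(0.29) = 0.5179
  −(0.10)·log₂(0.10) = 0.3322
Sum: 0.4728 + 0.5288 + 0.5179 + 0.3322 = 1.852 bits.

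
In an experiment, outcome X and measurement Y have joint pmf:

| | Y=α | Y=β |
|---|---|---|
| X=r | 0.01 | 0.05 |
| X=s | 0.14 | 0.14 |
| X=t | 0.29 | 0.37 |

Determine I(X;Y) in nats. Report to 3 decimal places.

0.012 nats

Marginals: p(X) = (0.0600, 0.2800, 0.6600), p(Y) = (0.4400, 0.5600).
I(X;Y) = Σ p(x,y)·ln[p(x,y)/(p(x)p(y))].
  (r,α): 0.01·ln(0.3788) = -0.0097
  (r,β): 0.05·ln(1.4881) = 0.0199
  (s,α): 0.14·ln(1.1364) = 0.0179
  (s,β): 0.14·ln(0.8929) = -0.0159
  (t,α): 0.29·ln(0.9986) = -0.0004
  (t,β): 0.37·ln(1.0011) = 0.0004
Sum = 0.012 nats.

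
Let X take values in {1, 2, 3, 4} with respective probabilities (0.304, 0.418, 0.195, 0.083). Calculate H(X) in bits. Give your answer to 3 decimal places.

1.806 bits

H(X) = −Σ p·log₂ p.
  −(0.304)·log₂(0.304) = 0.5222
  −(0.418)·log₂(0.418) = 0.5260
  −(0.195)·log₂(0.195) = 0.4599
  −(0.083)·log₂(0.083) = 0.2980
Sum: 0.5222 + 0.5260 + 0.4599 + 0.2980 = 1.806 bits.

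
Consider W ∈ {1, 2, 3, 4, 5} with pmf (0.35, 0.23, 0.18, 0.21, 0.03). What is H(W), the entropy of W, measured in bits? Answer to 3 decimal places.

H(W) = −Σ p·log₂ p.
  −(0.35)·log₂(0.35) = 0.5301
  −(0.23)·log₂(0.23) = 0.4877
  −(0.18)·log₂(0.18) = 0.4453
  −(0.21)·log₂(0.21) = 0.4728
  −(0.03)·log₂(0.03) = 0.1518
Sum: 0.5301 + 0.4877 + 0.4453 + 0.4728 + 0.1518 = 2.088 bits.

2.088 bits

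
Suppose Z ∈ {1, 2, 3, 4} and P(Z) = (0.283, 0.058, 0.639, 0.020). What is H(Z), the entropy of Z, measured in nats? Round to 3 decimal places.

H(Z) = −Σ p·ln p.
  −(0.283)·ln(0.283) = 0.3572
  −(0.058)·ln(0.058) = 0.1651
  −(0.639)·ln(0.639) = 0.2862
  −(0.020)·ln(0.020) = 0.0782
Sum: 0.3572 + 0.1651 + 0.2862 + 0.0782 = 0.887 nats.

0.887 nats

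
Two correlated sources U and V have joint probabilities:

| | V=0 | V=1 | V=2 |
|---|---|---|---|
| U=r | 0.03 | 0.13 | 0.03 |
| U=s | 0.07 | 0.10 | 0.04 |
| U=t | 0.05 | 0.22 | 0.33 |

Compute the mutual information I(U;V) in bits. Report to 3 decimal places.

0.131 bits

Marginals: p(U) = (0.1900, 0.2100, 0.6000), p(V) = (0.1500, 0.4500, 0.4000).
I(U;V) = H(U) + H(V) − H(U,V).
H(U) = 1.3702, H(V) = 1.4577, H(U,V) = 2.6972.
I(U;V) = 1.3702 + 1.4577 − 2.6972 = 0.131 bits.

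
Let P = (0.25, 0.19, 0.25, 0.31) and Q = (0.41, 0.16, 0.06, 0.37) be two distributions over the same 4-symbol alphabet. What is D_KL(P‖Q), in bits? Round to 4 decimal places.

D(P‖Q) = Σ p·log₂(p/q).
  0.25·log₂(0.25/0.41) = -0.17842
  0.19·log₂(0.19/0.16) = 0.04711
  0.25·log₂(0.25/0.06) = 0.51472
  0.31·log₂(0.31/0.37) = -0.07913
D(P‖Q) = 0.3043 bits.

0.3043 bits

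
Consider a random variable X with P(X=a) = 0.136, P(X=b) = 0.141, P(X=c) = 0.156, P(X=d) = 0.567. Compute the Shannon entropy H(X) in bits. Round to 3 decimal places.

1.672 bits

H(X) = −Σ p·log₂ p.
  −(0.136)·log₂(0.136) = 0.3915
  −(0.141)·log₂(0.141) = 0.3985
  −(0.156)·log₂(0.156) = 0.4181
  −(0.567)·log₂(0.567) = 0.4641
Sum: 0.3915 + 0.3985 + 0.4181 + 0.4641 = 1.672 bits.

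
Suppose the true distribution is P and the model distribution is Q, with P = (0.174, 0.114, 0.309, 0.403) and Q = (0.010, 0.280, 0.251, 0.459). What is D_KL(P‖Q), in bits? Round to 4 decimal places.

0.5863 bits

D(P‖Q) = Σ p·log₂(p/q).
  0.174·log₂(0.174/0.010) = 0.71706
  0.114·log₂(0.114/0.280) = -0.14779
  0.309·log₂(0.309/0.251) = 0.09268
  0.403·log₂(0.403/0.459) = -0.07565
D(P‖Q) = 0.5863 bits.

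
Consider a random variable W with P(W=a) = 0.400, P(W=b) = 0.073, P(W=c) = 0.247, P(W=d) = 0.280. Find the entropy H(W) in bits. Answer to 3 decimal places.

H(W) = −Σ p·log₂ p.
  −(0.400)·log₂(0.400) = 0.5288
  −(0.073)·log₂(0.073) = 0.2756
  −(0.247)·log₂(0.247) = 0.4983
  −(0.280)·log₂(0.280) = 0.5142
Sum: 0.5288 + 0.2756 + 0.4983 + 0.5142 = 1.817 bits.

1.817 bits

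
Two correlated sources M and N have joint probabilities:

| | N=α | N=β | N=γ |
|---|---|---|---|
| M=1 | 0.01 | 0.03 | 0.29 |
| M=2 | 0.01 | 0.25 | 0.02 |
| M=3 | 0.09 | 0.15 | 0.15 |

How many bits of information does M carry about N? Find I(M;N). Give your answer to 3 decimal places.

0.412 bits

Marginals: p(M) = (0.3300, 0.2800, 0.3900), p(N) = (0.1100, 0.4300, 0.4600).
I(M;N) = Σ p(x,y)·log₂[p(x,y)/(p(x)p(y))].
  (1,α): 0.01·log₂(0.2755) = -0.0186
  (1,β): 0.03·log₂(0.2114) = -0.0673
  (1,γ): 0.29·log₂(1.9104) = 0.2708
  (2,α): 0.01·log₂(0.3247) = -0.0162
  (2,β): 0.25·log₂(2.0764) = 0.2635
  (2,γ): 0.02·log₂(0.1553) = -0.0537
  (3,α): 0.09·log₂(2.0979) = 0.0962
  (3,β): 0.15·log₂(0.8945) = -0.0241
  (3,γ): 0.15·log₂(0.8361) = -0.0387
Sum = 0.412 bits.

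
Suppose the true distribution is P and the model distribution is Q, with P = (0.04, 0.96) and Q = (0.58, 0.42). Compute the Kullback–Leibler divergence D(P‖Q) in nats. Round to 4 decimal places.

0.6866 nats

D(P‖Q) = Σ p·ln(p/q).
  0.04·ln(0.04/0.58) = -0.10697
  0.96·ln(0.96/0.42) = 0.79361
D(P‖Q) = 0.6866 nats.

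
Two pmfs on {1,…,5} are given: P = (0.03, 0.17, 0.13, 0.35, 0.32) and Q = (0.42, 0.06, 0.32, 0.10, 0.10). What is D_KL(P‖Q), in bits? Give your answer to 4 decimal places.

D(P‖Q) = Σ p·log₂(p/q).
  0.03·log₂(0.03/0.42) = -0.11422
  0.17·log₂(0.17/0.06) = 0.25543
  0.13·log₂(0.13/0.32) = -0.16894
  0.35·log₂(0.35/0.10) = 0.63257
  0.32·log₂(0.32/0.10) = 0.53698
D(P‖Q) = 1.1418 bits.

1.1418 bits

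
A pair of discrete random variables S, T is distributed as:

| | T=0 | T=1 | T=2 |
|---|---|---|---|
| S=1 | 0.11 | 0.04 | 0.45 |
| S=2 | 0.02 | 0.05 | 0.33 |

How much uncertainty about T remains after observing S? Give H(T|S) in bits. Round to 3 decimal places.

Chain rule: H(T|S) = H(S,T) − H(S).
Marginals: p(S) = (0.6000, 0.4000), p(T) = (0.1300, 0.0900, 0.7800).
H(S,T) = 1.9112 bits; H(S) = 0.9710 bits.
H(T|S) = 1.9112 − 0.9710 = 0.940 bits.

0.940 bits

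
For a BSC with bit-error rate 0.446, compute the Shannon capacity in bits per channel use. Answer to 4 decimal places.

Binary symmetric channel: C = 1 − h₂(ε) where h₂ is the binary entropy function.
h₂(0.446) = −0.446·log₂0.446 − 0.554·log₂0.554 = 0.9916.
C = 1 − 0.9916 = 0.0084 bits per channel use.

0.0084 bits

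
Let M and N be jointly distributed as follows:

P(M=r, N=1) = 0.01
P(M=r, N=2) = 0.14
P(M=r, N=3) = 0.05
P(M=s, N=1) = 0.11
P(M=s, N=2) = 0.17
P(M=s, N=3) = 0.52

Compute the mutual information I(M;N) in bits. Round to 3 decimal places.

Marginals: p(M) = (0.2000, 0.8000), p(N) = (0.1200, 0.3100, 0.5700).
I(M;N) = Σ p(x,y)·log₂[p(x,y)/(p(x)p(y))].
  (r,1): 0.01·log₂(0.4167) = -0.0126
  (r,2): 0.14·log₂(2.2581) = 0.1645
  (r,3): 0.05·log₂(0.4386) = -0.0595
  (s,1): 0.11·log₂(1.1458) = 0.0216
  (s,2): 0.17·log₂(0.6855) = -0.0926
  (s,3): 0.52·log₂(1.1404) = 0.0985
Sum = 0.120 bits.

0.120 bits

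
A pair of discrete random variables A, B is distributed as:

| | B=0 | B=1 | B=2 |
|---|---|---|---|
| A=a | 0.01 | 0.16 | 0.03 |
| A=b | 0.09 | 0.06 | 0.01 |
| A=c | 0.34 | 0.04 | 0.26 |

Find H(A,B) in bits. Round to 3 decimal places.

H(A,B) = −Σ p(x,y)·log₂ p(x,y) over all 9 cells.
  cell (a,0): −0.01·log₂0.01 = 0.0664
  cell (a,1): −0.16·log₂0.16 = 0.4230
  cell (a,2): −0.03·log₂0.03 = 0.1518
  cell (b,0): −0.09·log₂0.09 = 0.3127
  cell (b,1): −0.06·log₂0.06 = 0.2435
  cell (b,2): −0.01·log₂0.01 = 0.0664
  cell (c,0): −0.34·log₂0.34 = 0.5292
  cell (c,1): −0.04·log₂0.04 = 0.1858
  cell (c,2): −0.26·log₂0.26 = 0.5053
Sum = 2.484 bits.

2.484 bits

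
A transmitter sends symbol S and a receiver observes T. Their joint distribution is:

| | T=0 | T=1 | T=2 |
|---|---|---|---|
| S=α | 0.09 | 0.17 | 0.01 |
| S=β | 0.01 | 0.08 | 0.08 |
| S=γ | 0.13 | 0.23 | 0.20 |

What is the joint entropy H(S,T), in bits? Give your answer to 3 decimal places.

H(S,T) = −Σ p(x,y)·log₂ p(x,y) over all 9 cells.
  cell (α,0): −0.09·log₂0.09 = 0.3127
  cell (α,1): −0.17·log₂0.17 = 0.4346
  cell (α,2): −0.01·log₂0.01 = 0.0664
  cell (β,0): −0.01·log₂0.01 = 0.0664
  cell (β,1): −0.08·log₂0.08 = 0.2915
  cell (β,2): −0.08·log₂0.08 = 0.2915
  cell (γ,0): −0.13·log₂0.13 = 0.3826
  cell (γ,1): −0.23·log₂0.23 = 0.4877
  cell (γ,2): −0.20·log₂0.20 = 0.4644
Sum = 2.798 bits.

2.798 bits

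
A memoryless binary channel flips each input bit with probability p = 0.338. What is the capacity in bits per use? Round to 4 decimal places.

Binary symmetric channel: C = 1 − h₂(ε) where h₂ is the binary entropy function.
h₂(0.338) = −0.338·log₂0.338 − 0.662·log₂0.662 = 0.9229.
C = 1 − 0.9229 = 0.0771 bits per channel use.

0.0771 bits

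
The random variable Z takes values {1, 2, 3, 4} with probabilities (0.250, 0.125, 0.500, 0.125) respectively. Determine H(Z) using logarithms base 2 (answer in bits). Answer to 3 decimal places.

1.750 bits

H(Z) = −Σ p·log₂ p.
  −(0.250)·log₂(0.250) = 0.5000
  −(0.125)·log₂(0.125) = 0.3750
  −(0.500)·log₂(0.500) = 0.5000
  −(0.125)·log₂(0.125) = 0.3750
Sum: 0.5000 + 0.3750 + 0.5000 + 0.3750 = 1.750 bits.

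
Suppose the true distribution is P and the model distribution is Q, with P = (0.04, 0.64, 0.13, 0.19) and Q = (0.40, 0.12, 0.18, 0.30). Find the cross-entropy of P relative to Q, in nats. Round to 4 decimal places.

H(P,Q) = −Σ p·ln q.
  −0.04·ln(0.40) = 0.03665
  −0.64·ln(0.12) = 1.35697
  −0.13·ln(0.18) = 0.22292
  −0.19·ln(0.30) = 0.22875
H(P,Q) = 1.8453 nats.

1.8453 nats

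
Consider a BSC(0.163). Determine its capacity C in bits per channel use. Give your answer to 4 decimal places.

0.3586 bits

Binary symmetric channel: C = 1 − h₂(ε) where h₂ is the binary entropy function.
h₂(0.163) = −0.163·log₂0.163 − 0.837·log₂0.837 = 0.6414.
C = 1 − 0.6414 = 0.3586 bits per channel use.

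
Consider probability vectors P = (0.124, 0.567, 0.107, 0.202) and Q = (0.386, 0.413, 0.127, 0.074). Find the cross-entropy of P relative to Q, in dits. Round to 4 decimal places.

0.5933 dits

H(P,Q) = −Σ p·log₁₀ q.
  −0.124·log₁₀(0.386) = 0.05126
  −0.567·log₁₀(0.413) = 0.21776
  −0.107·log₁₀(0.127) = 0.09589
  −0.202·log₁₀(0.074) = 0.22842
H(P,Q) = 0.5933 dits.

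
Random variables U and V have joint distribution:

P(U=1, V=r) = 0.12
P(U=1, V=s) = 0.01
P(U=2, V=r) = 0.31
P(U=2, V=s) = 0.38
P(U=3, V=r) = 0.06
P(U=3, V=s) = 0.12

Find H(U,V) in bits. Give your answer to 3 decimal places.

2.098 bits

H(U,V) = −Σ p(x,y)·log₂ p(x,y) over all 6 cells.
  cell (1,r): −0.12·log₂0.12 = 0.3671
  cell (1,s): −0.01·log₂0.01 = 0.0664
  cell (2,r): −0.31·log₂0.31 = 0.5238
  cell (2,s): −0.38·log₂0.38 = 0.5305
  cell (3,r): −0.06·log₂0.06 = 0.2435
  cell (3,s): −0.12·log₂0.12 = 0.3671
Sum = 2.098 bits.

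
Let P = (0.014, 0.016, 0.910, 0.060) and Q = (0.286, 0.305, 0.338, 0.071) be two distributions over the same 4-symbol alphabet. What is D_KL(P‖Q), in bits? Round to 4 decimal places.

D(P‖Q) = Σ p·log₂(p/q).
  0.014·log₂(0.014/0.286) = -0.06094
  0.016·log₂(0.016/0.305) = -0.06804
  0.910·log₂(0.910/0.338) = 1.30025
  0.060·log₂(0.060/0.071) = -0.01457
D(P‖Q) = 1.1567 bits.

1.1567 bits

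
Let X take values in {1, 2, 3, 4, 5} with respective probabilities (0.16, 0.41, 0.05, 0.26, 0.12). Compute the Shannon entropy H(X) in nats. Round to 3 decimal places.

H(X) = −Σ p·ln p.
  −(0.16)·ln(0.16) = 0.2932
  −(0.41)·ln(0.41) = 0.3656
  −(0.05)·ln(0.05) = 0.1498
  −(0.26)·ln(0.26) = 0.3502
  −(0.12)·ln(0.12) = 0.2544
Sum: 0.2932 + 0.3656 + 0.1498 + 0.3502 + 0.2544 = 1.413 nats.

1.413 nats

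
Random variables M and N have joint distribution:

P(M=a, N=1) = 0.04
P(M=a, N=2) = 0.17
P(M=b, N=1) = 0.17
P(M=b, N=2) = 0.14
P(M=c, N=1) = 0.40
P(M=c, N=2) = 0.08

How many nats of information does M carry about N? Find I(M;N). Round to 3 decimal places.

Marginals: p(M) = (0.2100, 0.3100, 0.4800), p(N) = (0.6100, 0.3900).
I(M;N) = Σ p(x,y)·ln[p(x,y)/(p(x)p(y))].
  (a,1): 0.04·ln(0.3123) = -0.0466
  (a,2): 0.17·ln(2.0757) = 0.1242
  (b,1): 0.17·ln(0.8990) = -0.0181
  (b,2): 0.14·ln(1.1580) = 0.0205
  (c,1): 0.40·ln(1.3661) = 0.1248
  (c,2): 0.08·ln(0.4274) = -0.0680
Sum = 0.137 nats.

0.137 nats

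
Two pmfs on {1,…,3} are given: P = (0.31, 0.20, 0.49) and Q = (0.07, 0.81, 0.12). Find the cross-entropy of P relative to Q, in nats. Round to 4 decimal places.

1.9054 nats

H(P,Q) = −Σ p·ln q.
  −0.31·ln(0.07) = 0.82437
  −0.20·ln(0.81) = 0.04214
  −0.49·ln(0.12) = 1.03893
H(P,Q) = 1.9054 nats.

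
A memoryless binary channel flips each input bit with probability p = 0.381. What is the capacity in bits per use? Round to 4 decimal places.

Binary symmetric channel: C = 1 − h₂(ε) where h₂ is the binary entropy function.
h₂(0.381) = −0.381·log₂0.381 − 0.619·log₂0.619 = 0.9587.
C = 1 − 0.9587 = 0.0413 bits per channel use.

0.0413 bits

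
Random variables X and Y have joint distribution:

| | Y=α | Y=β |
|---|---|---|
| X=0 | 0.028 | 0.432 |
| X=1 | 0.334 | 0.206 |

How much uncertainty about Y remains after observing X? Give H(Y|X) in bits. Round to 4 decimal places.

0.6701 bits

Chain rule: H(Y|X) = H(X,Y) − H(X).
Marginals: p(X) = (0.4600, 0.5400), p(Y) = (0.3620, 0.6380).
H(X,Y) = 1.6655 bits; H(X) = 0.9954 bits.
H(Y|X) = 1.6655 − 0.9954 = 0.6701 bits.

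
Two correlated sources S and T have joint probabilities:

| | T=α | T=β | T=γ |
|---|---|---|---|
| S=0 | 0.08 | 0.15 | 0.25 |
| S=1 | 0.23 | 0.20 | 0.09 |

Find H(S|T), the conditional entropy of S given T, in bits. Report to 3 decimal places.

Marginals: p(S) = (0.4800, 0.5200), p(T) = (0.3100, 0.3500, 0.3400).
H(S|T) = Σ p(T) · H(S|T=·).
  T=α: p=0.3100, H(S|T=α) = 0.8238
  T=β: p=0.3500, H(S|T=β) = 0.9852
  T=γ: p=0.3400, H(S|T=γ) = 0.8338
Weighted sum = 0.884 bits.

0.884 bits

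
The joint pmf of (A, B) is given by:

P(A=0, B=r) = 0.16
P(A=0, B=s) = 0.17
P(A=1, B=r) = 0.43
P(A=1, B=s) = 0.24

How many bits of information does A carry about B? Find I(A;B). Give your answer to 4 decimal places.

0.0161 bits

Marginals: p(A) = (0.3300, 0.6700), p(B) = (0.5900, 0.4100).
I(A;B) = Σ p(x,y)·log₂[p(x,y)/(p(x)p(y))].
  (0,r): 0.16·log₂(0.8218) = -0.04531
  (0,s): 0.17·log₂(1.2565) = 0.05599
  (1,r): 0.43·log₂(1.0878) = 0.05220
  (1,s): 0.24·log₂(0.8737) = -0.04676
Sum = 0.0161 bits.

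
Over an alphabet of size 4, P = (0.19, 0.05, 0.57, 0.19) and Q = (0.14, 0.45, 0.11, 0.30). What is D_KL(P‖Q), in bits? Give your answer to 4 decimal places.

D(P‖Q) = Σ p·log₂(p/q).
  0.19·log₂(0.19/0.14) = 0.08371
  0.05·log₂(0.05/0.45) = -0.15850
  0.57·log₂(0.57/0.11) = 1.35287
  0.19·log₂(0.19/0.30) = -0.12520
D(P‖Q) = 1.1529 bits.

1.1529 bits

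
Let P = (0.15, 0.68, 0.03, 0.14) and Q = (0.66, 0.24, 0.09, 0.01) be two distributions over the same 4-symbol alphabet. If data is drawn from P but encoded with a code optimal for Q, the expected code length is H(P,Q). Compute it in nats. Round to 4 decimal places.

H(P,Q) = −Σ p·ln q.
  −0.15·ln(0.66) = 0.06233
  −0.68·ln(0.24) = 0.97044
  −0.03·ln(0.09) = 0.07224
  −0.14·ln(0.01) = 0.64472
H(P,Q) = 1.7497 nats.

1.7497 nats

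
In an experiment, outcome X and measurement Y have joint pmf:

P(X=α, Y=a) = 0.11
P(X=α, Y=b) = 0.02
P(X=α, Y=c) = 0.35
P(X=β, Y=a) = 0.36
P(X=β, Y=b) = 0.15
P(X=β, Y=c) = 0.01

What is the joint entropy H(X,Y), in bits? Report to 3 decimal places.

2.001 bits

H(X,Y) = −Σ p(x,y)·log₂ p(x,y) over all 6 cells.
  cell (α,a): −0.11·log₂0.11 = 0.3503
  cell (α,b): −0.02·log₂0.02 = 0.1129
  cell (α,c): −0.35·log₂0.35 = 0.5301
  cell (β,a): −0.36·log₂0.36 = 0.5306
  cell (β,b): −0.15·log₂0.15 = 0.4105
  cell (β,c): −0.01·log₂0.01 = 0.0664
Sum = 2.001 bits.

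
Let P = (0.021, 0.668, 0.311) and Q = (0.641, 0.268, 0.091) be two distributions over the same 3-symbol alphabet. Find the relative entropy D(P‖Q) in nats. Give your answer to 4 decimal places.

D(P‖Q) = Σ p·ln(p/q).
  0.021·ln(0.021/0.641) = -0.07179
  0.668·ln(0.668/0.268) = 0.61009
  0.311·ln(0.311/0.091) = 0.38220
D(P‖Q) = 0.9205 nats.

0.9205 nats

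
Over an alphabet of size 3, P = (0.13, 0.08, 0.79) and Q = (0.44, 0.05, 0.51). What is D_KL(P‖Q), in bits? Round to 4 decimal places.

D(P‖Q) = Σ p·log₂(p/q).
  0.13·log₂(0.13/0.44) = -0.22867
  0.08·log₂(0.08/0.05) = 0.05425
  0.79·log₂(0.79/0.51) = 0.49877
D(P‖Q) = 0.3243 bits.

0.3243 bits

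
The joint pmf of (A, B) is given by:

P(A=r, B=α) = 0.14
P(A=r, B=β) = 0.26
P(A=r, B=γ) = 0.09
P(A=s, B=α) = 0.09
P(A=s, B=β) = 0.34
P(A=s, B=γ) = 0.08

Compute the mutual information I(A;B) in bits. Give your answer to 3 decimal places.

Marginals: p(A) = (0.4900, 0.5100), p(B) = (0.2300, 0.6000, 0.1700).
I(A;B) = Σ p(x,y)·log₂[p(x,y)/(p(x)p(y))].
  (r,α): 0.14·log₂(1.2422) = 0.0438
  (r,β): 0.26·log₂(0.8844) = -0.0461
  (r,γ): 0.09·log₂(1.0804) = 0.0100
  (s,α): 0.09·log₂(0.7673) = -0.0344
  (s,β): 0.34·log₂(1.1111) = 0.0517
  (s,γ): 0.08·log₂(0.9227) = -0.0093
Sum = 0.016 bits.

0.016 bits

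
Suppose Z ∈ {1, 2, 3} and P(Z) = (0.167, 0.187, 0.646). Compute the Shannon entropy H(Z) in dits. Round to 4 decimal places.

0.3886 dits

H(Z) = −Σ p·log₁₀ p.
  −(0.167)·log₁₀(0.167) = 0.12981
  −(0.187)·log₁₀(0.187) = 0.13617
  −(0.646)·log₁₀(0.646) = 0.12259
Sum: 0.12981 + 0.13617 + 0.12259 = 0.3886 dits.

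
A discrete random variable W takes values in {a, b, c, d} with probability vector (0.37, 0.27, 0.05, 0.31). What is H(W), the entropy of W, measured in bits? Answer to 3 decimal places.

H(W) = −Σ p·log₂ p.
  −(0.37)·log₂(0.37) = 0.5307
  −(0.27)·log₂(0.27) = 0.5100
  −(0.05)·log₂(0.05) = 0.2161
  −(0.31)·log₂(0.31) = 0.5238
Sum: 0.5307 + 0.5100 + 0.2161 + 0.5238 = 1.781 bits.

1.781 bits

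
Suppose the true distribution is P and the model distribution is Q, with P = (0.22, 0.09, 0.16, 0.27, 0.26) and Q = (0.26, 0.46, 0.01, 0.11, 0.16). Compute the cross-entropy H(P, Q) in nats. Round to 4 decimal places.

H(P,Q) = −Σ p·ln q.
  −0.22·ln(0.26) = 0.29636
  −0.09·ln(0.46) = 0.06989
  −0.16·ln(0.01) = 0.73683
  −0.27·ln(0.11) = 0.59596
  −0.26·ln(0.16) = 0.47647
H(P,Q) = 2.1755 nats.

2.1755 nats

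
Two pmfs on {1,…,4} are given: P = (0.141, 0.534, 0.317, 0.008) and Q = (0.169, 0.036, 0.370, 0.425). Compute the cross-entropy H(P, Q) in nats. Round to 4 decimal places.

2.3478 nats

H(P,Q) = −Σ p·ln q.
  −0.141·ln(0.169) = 0.25068
  −0.534·ln(0.036) = 1.77514
  −0.317·ln(0.370) = 0.31518
  −0.008·ln(0.425) = 0.00685
H(P,Q) = 2.3478 nats.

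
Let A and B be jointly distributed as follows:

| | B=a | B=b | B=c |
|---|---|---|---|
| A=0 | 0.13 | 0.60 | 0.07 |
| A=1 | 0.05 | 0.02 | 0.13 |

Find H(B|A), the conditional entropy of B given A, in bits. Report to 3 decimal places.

1.083 bits

Marginals: p(A) = (0.8000, 0.2000), p(B) = (0.1800, 0.6200, 0.2000).
H(B|A) = Σ p(A) · H(B|A=·).
  A=0: p=0.8000, H(B|A=0) = 1.0448
  A=1: p=0.2000, H(B|A=1) = 1.2362
Weighted sum = 1.083 bits.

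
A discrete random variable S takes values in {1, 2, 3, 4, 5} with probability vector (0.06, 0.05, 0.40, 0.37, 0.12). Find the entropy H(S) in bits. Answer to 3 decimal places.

1.886 bits

H(S) = −Σ p·log₂ p.
  −(0.06)·log₂(0.06) = 0.2435
  −(0.05)·log₂(0.05) = 0.2161
  −(0.40)·log₂(0.40) = 0.5288
  −(0.37)·log₂(0.37) = 0.5307
  −(0.12)·log₂(0.12) = 0.3671
Sum: 0.2435 + 0.2161 + 0.5288 + 0.5307 + 0.3671 = 1.886 bits.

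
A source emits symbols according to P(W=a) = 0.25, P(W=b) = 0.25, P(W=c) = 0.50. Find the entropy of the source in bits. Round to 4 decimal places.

1.5000 bits

H(W) = −Σ p·log₂ p.
  −(0.25)·log₂(0.25) = 0.50000
  −(0.25)·log₂(0.25) = 0.50000
  −(0.50)·log₂(0.50) = 0.50000
Sum: 0.50000 + 0.50000 + 0.50000 = 1.5000 bits.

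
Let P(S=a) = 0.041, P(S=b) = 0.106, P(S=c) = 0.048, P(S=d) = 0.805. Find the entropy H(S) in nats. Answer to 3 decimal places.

H(S) = −Σ p·ln p.
  −(0.041)·ln(0.041) = 0.1310
  −(0.106)·ln(0.106) = 0.2379
  −(0.048)·ln(0.048) = 0.1458
  −(0.805)·ln(0.805) = 0.1746
Sum: 0.1310 + 0.2379 + 0.1458 + 0.1746 = 0.689 nats.

0.689 nats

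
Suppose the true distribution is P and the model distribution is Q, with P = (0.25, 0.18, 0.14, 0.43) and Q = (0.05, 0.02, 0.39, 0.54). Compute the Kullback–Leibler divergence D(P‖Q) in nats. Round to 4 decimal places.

0.5565 nats

D(P‖Q) = Σ p·ln(p/q).
  0.25·ln(0.25/0.05) = 0.40236
  0.18·ln(0.18/0.02) = 0.39550
  0.14·ln(0.14/0.39) = -0.14343
  0.43·ln(0.43/0.54) = -0.09795
D(P‖Q) = 0.5565 nats.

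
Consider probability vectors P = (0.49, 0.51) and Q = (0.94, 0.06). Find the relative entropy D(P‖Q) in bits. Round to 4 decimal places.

1.1141 bits

D(P‖Q) = Σ p·log₂(p/q).
  0.49·log₂(0.49/0.94) = -0.46054
  0.51·log₂(0.51/0.06) = 1.57461
D(P‖Q) = 1.1141 bits.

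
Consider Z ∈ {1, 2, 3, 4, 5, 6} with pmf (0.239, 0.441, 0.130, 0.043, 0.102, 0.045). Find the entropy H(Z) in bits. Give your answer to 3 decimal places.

H(Z) = −Σ p·log₂ p.
  −(0.239)·log₂(0.239) = 0.4935
  −(0.441)·log₂(0.441) = 0.5209
  −(0.130)·log₂(0.130) = 0.3826
  −(0.043)·log₂(0.043) = 0.1952
  −(0.102)·log₂(0.102) = 0.3359
  −(0.045)·log₂(0.045) = 0.2013
Sum: 0.4935 + 0.5209 + 0.3826 + 0.1952 + 0.3359 + 0.2013 = 2.129 bits.

2.129 bits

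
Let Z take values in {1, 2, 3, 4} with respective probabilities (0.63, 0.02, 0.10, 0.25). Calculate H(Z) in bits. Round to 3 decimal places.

1.365 bits

H(Z) = −Σ p·log₂ p.
  −(0.63)·log₂(0.63) = 0.4199
  −(0.02)·log₂(0.02) = 0.1129
  −(0.10)·log₂(0.10) = 0.3322
  −(0.25)·log₂(0.25) = 0.5000
Sum: 0.4199 + 0.1129 + 0.3322 + 0.5000 = 1.365 bits.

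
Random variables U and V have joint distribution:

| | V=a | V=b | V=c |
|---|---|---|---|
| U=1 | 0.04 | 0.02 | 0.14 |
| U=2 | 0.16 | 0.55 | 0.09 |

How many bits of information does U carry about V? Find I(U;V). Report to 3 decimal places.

0.230 bits

Marginals: p(U) = (0.2000, 0.8000), p(V) = (0.2000, 0.5700, 0.2300).
I(U;V) = Σ p(x,y)·log₂[p(x,y)/(p(x)p(y))].
  (1,a): 0.04·log₂(1.0000) = 0.0000
  (1,b): 0.02·log₂(0.1754) = -0.0502
  (1,c): 0.14·log₂(3.0435) = 0.2248
  (2,a): 0.16·log₂(1.0000) = 0.0000
  (2,b): 0.55·log₂(1.2061) = 0.1487
  (2,c): 0.09·log₂(0.4891) = -0.0929
Sum = 0.230 bits.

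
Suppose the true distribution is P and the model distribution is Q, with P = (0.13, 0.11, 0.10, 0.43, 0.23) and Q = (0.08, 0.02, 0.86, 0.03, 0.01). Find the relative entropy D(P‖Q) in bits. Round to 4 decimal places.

2.7433 bits

D(P‖Q) = Σ p·log₂(p/q).
  0.13·log₂(0.13/0.08) = 0.09106
  0.11·log₂(0.11/0.02) = 0.27054
  0.10·log₂(0.10/0.86) = -0.31043
  0.43·log₂(0.43/0.03) = 1.65176
  0.23·log₂(0.23/0.01) = 1.04042
D(P‖Q) = 2.7433 bits.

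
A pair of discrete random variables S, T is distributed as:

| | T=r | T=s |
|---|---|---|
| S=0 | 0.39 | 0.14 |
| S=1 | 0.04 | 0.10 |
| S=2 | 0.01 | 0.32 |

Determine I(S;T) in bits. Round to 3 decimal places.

0.363 bits

Marginals: p(S) = (0.5300, 0.1400, 0.3300), p(T) = (0.4400, 0.5600).
I(S;T) = Σ p(x,y)·log₂[p(x,y)/(p(x)p(y))].
  (0,r): 0.39·log₂(1.6724) = 0.2893
  (0,s): 0.14·log₂(0.4717) = -0.1518
  (1,r): 0.04·log₂(0.6494) = -0.0249
  (1,s): 0.10·log₂(1.2755) = 0.0351
  (2,r): 0.01·log₂(0.0689) = -0.0386
  (2,s): 0.32·log₂(1.7316) = 0.2535
Sum = 0.363 bits.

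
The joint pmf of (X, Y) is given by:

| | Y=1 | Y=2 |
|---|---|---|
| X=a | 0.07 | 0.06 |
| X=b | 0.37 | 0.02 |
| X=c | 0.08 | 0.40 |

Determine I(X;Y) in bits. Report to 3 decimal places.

0.444 bits

Marginals: p(X) = (0.1300, 0.3900, 0.4800), p(Y) = (0.5200, 0.4800).
I(X;Y) = H(X) + H(Y) − H(X,Y).
H(X) = 1.4207, H(Y) = 0.9988, H(X,Y) = 1.9760.
I(X;Y) = 1.4207 + 0.9988 − 1.9760 = 0.444 bits.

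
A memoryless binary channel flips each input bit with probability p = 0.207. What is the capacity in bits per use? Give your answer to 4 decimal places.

0.2643 bits

Binary symmetric channel: C = 1 − h₂(ε) where h₂ is the binary entropy function.
h₂(0.207) = −0.207·log₂0.207 − 0.793·log₂0.793 = 0.7357.
C = 1 − 0.7357 = 0.2643 bits per channel use.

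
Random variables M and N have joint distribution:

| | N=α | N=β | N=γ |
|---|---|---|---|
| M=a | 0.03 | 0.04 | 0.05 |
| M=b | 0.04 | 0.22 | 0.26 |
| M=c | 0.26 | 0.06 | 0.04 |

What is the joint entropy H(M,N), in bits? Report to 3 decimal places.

2.660 bits

H(M,N) = −Σ p(x,y)·log₂ p(x,y) over all 9 cells.
  cell (a,α): −0.03·log₂0.03 = 0.1518
  cell (a,β): −0.04·log₂0.04 = 0.1858
  cell (a,γ): −0.05·log₂0.05 = 0.2161
  cell (b,α): −0.04·log₂0.04 = 0.1858
  cell (b,β): −0.22·log₂0.22 = 0.4806
  cell (b,γ): −0.26·log₂0.26 = 0.5053
  cell (c,α): −0.26·log₂0.26 = 0.5053
  cell (c,β): −0.06·log₂0.06 = 0.2435
  cell (c,γ): −0.04·log₂0.04 = 0.1858
Sum = 2.660 bits.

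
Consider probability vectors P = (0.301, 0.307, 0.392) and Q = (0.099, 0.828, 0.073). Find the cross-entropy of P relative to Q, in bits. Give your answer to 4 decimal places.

H(P,Q) = −Σ p·log₂ q.
  −0.301·log₂(0.099) = 1.00426
  −0.307·log₂(0.828) = 0.08360
  −0.392·log₂(0.073) = 1.48018
H(P,Q) = 2.5680 bits.

2.5680 bits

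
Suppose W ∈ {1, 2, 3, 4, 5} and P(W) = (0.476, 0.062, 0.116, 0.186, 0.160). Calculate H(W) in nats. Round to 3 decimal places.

H(W) = −Σ p·ln p.
  −(0.476)·ln(0.476) = 0.3534
  −(0.062)·ln(0.062) = 0.1724
  −(0.116)·ln(0.116) = 0.2499
  −(0.186)·ln(0.186) = 0.3129
  −(0.160)·ln(0.160) = 0.2932
Sum: 0.3534 + 0.1724 + 0.2499 + 0.3129 + 0.2932 = 1.382 nats.

1.382 nats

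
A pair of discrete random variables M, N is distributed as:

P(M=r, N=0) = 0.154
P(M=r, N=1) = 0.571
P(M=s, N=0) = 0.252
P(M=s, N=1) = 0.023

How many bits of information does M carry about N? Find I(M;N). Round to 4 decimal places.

0.3194 bits

Marginals: p(M) = (0.7250, 0.2750), p(N) = (0.4060, 0.5940).
I(M;N) = H(M) + H(N) − H(M,N).
H(M) = 0.8485, H(N) = 0.9744, H(M,N) = 1.5035.
I(M;N) = 0.8485 + 0.9744 − 1.5035 = 0.3194 bits.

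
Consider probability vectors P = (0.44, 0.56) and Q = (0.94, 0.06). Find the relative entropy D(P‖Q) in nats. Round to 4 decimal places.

D(P‖Q) = Σ p·ln(p/q).
  0.44·ln(0.44/0.94) = -0.33401
  0.56·ln(0.56/0.06) = 1.25081
D(P‖Q) = 0.9168 nats.

0.9168 nats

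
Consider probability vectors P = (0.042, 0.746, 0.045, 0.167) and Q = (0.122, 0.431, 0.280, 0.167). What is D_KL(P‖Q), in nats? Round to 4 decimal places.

0.2822 nats

D(P‖Q) = Σ p·ln(p/q).
  0.042·ln(0.042/0.122) = -0.04479
  0.746·ln(0.746/0.431) = 0.40927
  0.045·ln(0.045/0.280) = -0.08227
  0.167·ln(0.167/0.167) = 0.00000
D(P‖Q) = 0.2822 nats.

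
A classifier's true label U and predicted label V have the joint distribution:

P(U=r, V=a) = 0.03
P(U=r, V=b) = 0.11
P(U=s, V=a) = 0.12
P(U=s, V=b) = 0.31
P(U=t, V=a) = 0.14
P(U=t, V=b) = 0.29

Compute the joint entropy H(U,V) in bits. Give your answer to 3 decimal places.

2.308 bits

H(U,V) = −Σ p(x,y)·log₂ p(x,y) over all 6 cells.
  cell (r,a): −0.03·log₂0.03 = 0.1518
  cell (r,b): −0.11·log₂0.11 = 0.3503
  cell (s,a): −0.12·log₂0.12 = 0.3671
  cell (s,b): −0.31·log₂0.31 = 0.5238
  cell (t,a): −0.14·log₂0.14 = 0.3971
  cell (t,b): −0.29·log₂0.29 = 0.5179
Sum = 2.308 bits.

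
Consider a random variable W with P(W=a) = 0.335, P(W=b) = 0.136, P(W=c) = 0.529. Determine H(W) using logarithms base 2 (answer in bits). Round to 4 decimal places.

H(W) = −Σ p·log₂ p.
  −(0.335)·log₂(0.335) = 0.52855
  −(0.136)·log₂(0.136) = 0.39145
  −(0.529)·log₂(0.529) = 0.48597
Sum: 0.52855 + 0.39145 + 0.48597 = 1.4060 bits.

1.4060 bits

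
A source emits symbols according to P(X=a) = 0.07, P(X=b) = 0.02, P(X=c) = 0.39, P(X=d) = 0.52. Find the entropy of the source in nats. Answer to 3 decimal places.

0.972 nats

H(X) = −Σ p·ln p.
  −(0.07)·ln(0.07) = 0.1861
  −(0.02)·ln(0.02) = 0.0782
  −(0.39)·ln(0.39) = 0.3672
  −(0.52)·ln(0.52) = 0.3400
Sum: 0.1861 + 0.0782 + 0.3672 + 0.3400 = 0.972 nats.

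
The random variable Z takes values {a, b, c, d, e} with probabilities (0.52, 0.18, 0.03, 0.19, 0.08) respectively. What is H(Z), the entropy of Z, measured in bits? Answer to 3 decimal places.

H(Z) = −Σ p·log₂ p.
  −(0.52)·log₂(0.52) = 0.4906
  −(0.18)·log₂(0.18) = 0.4453
  −(0.03)·log₂(0.03) = 0.1518
  −(0.19)·log₂(0.19) = 0.4552
  −(0.08)·log₂(0.08) = 0.2915
Sum: 0.4906 + 0.4453 + 0.1518 + 0.4552 + 0.2915 = 1.834 bits.

1.834 bits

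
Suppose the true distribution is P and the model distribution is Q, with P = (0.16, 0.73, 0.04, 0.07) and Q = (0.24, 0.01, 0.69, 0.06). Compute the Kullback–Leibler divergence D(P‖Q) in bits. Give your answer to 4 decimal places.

4.2762 bits

D(P‖Q) = Σ p·log₂(p/q).
  0.16·log₂(0.16/0.24) = -0.09359
  0.73·log₂(0.73/0.01) = 4.51857
  0.04·log₂(0.04/0.69) = -0.16434
  0.07·log₂(0.07/0.06) = 0.01557
D(P‖Q) = 4.2762 bits.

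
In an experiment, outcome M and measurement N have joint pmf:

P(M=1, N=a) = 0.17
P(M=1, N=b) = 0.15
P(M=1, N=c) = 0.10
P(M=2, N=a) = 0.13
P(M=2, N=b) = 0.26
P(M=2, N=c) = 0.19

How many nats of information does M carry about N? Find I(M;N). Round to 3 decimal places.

Marginals: p(M) = (0.4200, 0.5800), p(N) = (0.3000, 0.4100, 0.2900).
I(M;N) = H(M) + H(N) − H(M,N).
H(M) = 0.6803, H(N) = 1.0857, H(M,N) = 1.7471.
I(M;N) = 0.6803 + 1.0857 − 1.7471 = 0.019 nats.

0.019 nats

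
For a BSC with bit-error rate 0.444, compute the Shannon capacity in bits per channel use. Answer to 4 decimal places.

0.0091 bits

Binary symmetric channel: C = 1 − h₂(ε) where h₂ is the binary entropy function.
h₂(0.444) = −0.444·log₂0.444 − 0.556·log₂0.556 = 0.9909.
C = 1 − 0.9909 = 0.0091 bits per channel use.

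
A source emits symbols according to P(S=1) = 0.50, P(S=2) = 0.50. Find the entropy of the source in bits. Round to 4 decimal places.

H(S) = −Σ p·log₂ p.
  −(0.50)·log₂(0.50) = 0.50000
  −(0.50)·log₂(0.50) = 0.50000
Sum: 0.50000 + 0.50000 = 1.0000 bits.

1.0000 bits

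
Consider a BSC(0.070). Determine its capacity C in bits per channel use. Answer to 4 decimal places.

0.6341 bits

Binary symmetric channel: C = 1 − h₂(ε) where h₂ is the binary entropy function.
h₂(0.070) = −0.070·log₂0.070 − 0.930·log₂0.930 = 0.3659.
C = 1 − 0.3659 = 0.6341 bits per channel use.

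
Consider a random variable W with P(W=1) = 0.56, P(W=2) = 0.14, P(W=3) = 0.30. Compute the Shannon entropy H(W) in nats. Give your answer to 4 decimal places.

0.9611 nats

H(W) = −Σ p·ln p.
  −(0.56)·ln(0.56) = 0.32470
  −(0.14)·ln(0.14) = 0.27526
  −(0.30)·ln(0.30) = 0.36119
Sum: 0.32470 + 0.27526 + 0.36119 = 0.9611 nats.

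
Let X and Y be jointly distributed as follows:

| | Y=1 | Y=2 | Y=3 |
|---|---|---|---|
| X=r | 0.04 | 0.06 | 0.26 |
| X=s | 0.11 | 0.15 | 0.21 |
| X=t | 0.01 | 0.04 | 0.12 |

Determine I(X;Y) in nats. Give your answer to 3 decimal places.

Marginals: p(X) = (0.3600, 0.4700, 0.1700), p(Y) = (0.1600, 0.2500, 0.5900).
I(X;Y) = Σ p(x,y)·ln[p(x,y)/(p(x)p(y))].
  (r,1): 0.04·ln(0.6944) = -0.0146
  (r,2): 0.06·ln(0.6667) = -0.0243
  (r,3): 0.26·ln(1.2241) = 0.0526
  (s,1): 0.11·ln(1.4628) = 0.0418
  (s,2): 0.15·ln(1.2766) = 0.0366
  (s,3): 0.21·ln(0.7573) = -0.0584
  (t,1): 0.01·ln(0.3676) = -0.0100
  (t,2): 0.04·ln(0.9412) = -0.0024
  (t,3): 0.12·ln(1.1964) = 0.0215
Sum = 0.043 nats.

0.043 nats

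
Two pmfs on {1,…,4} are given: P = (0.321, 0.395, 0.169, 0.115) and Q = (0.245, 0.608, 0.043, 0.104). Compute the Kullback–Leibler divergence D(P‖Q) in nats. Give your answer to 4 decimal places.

0.1592 nats

D(P‖Q) = Σ p·ln(p/q).
  0.321·ln(0.321/0.245) = 0.08673
  0.395·ln(0.395/0.608) = -0.17036
  0.169·ln(0.169/0.043) = 0.23131
  0.115·ln(0.115/0.104) = 0.01156
D(P‖Q) = 0.1592 nats.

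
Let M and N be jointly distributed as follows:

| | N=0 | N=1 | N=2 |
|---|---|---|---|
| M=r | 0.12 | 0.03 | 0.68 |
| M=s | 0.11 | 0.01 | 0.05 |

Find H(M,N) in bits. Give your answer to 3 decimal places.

H(M,N) = −Σ p(x,y)·log₂ p(x,y) over all 6 cells.
  cell (r,0): −0.12·log₂0.12 = 0.3671
  cell (r,1): −0.03·log₂0.03 = 0.1518
  cell (r,2): −0.68·log₂0.68 = 0.3783
  cell (s,0): −0.11·log₂0.11 = 0.3503
  cell (s,1): −0.01·log₂0.01 = 0.0664
  cell (s,2): −0.05·log₂0.05 = 0.2161
Sum = 1.530 bits.

1.530 bits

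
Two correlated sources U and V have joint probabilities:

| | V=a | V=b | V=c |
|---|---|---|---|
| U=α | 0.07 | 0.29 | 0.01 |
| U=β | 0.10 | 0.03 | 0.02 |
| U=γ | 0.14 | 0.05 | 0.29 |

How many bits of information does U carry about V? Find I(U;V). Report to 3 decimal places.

Marginals: p(U) = (0.3700, 0.1500, 0.4800), p(V) = (0.3100, 0.3700, 0.3200).
I(U;V) = H(U) + H(V) − H(U,V).
H(U) = 1.4495, H(V) = 1.5806, H(U,V) = 2.5808.
I(U;V) = 1.4495 + 1.5806 − 2.5808 = 0.449 bits.

0.449 bits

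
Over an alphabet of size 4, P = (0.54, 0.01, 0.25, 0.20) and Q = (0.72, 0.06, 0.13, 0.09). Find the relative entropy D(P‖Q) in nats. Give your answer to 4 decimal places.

0.1499 nats

D(P‖Q) = Σ p·ln(p/q).
  0.54·ln(0.54/0.72) = -0.15535
  0.01·ln(0.01/0.06) = -0.01792
  0.25·ln(0.25/0.13) = 0.16348
  0.20·ln(0.20/0.09) = 0.15970
D(P‖Q) = 0.1499 nats.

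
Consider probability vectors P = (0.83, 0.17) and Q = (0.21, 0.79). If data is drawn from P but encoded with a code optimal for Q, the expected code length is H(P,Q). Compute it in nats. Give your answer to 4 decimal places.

1.3354 nats

H(P,Q) = −Σ p·ln q.
  −0.83·ln(0.21) = 1.29534
  −0.17·ln(0.79) = 0.04007
H(P,Q) = 1.3354 nats.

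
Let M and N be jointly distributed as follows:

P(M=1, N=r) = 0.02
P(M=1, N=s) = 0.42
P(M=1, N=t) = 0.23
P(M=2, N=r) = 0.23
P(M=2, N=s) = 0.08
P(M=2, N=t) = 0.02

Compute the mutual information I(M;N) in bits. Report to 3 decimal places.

Marginals: p(M) = (0.6700, 0.3300), p(N) = (0.2500, 0.5000, 0.2500).
I(M;N) = H(M) + H(N) − H(M,N).
H(M) = 0.9149, H(N) = 1.5000, H(M,N) = 2.0182.
I(M;N) = 0.9149 + 1.5000 − 2.0182 = 0.397 bits.

0.397 bits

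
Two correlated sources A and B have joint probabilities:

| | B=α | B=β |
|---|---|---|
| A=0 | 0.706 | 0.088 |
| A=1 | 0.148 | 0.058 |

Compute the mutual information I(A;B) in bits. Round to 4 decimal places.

Marginals: p(A) = (0.7940, 0.2060), p(B) = (0.8540, 0.1460).
I(A;B) = H(A) + H(B) − H(A,B).
H(A) = 0.7338, H(B) = 0.5997, H(A,B) = 1.3093.
I(A;B) = 0.7338 + 0.5997 − 1.3093 = 0.0242 bits.

0.0242 bits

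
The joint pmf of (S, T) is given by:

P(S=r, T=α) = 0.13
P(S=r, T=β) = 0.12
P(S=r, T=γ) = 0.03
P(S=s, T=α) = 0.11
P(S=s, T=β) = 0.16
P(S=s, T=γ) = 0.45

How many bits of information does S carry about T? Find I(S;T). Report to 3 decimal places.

Marginals: p(S) = (0.2800, 0.7200), p(T) = (0.2400, 0.2800, 0.4800).
I(S;T) = Σ p(x,y)·log₂[p(x,y)/(p(x)p(y))].
  (r,α): 0.13·log₂(1.9345) = 0.1238
  (r,β): 0.12·log₂(1.5306) = 0.0737
  (r,γ): 0.03·log₂(0.2232) = -0.0649
  (s,α): 0.11·log₂(0.6366) = -0.0717
  (s,β): 0.16·log₂(0.7937) = -0.0533
  (s,γ): 0.45·log₂(1.3021) = 0.1714
Sum = 0.179 bits.

0.179 bits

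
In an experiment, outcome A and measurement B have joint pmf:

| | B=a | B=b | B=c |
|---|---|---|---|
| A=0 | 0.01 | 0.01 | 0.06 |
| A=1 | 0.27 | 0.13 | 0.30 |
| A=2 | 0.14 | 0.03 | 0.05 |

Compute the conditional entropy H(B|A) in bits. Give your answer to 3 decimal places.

1.423 bits

Marginals: p(A) = (0.0800, 0.7000, 0.2200), p(B) = (0.4200, 0.1700, 0.4100).
H(B|A) = Σ p(A) · H(B|A=·).
  A=0: p=0.0800, H(B|A=0) = 1.0613
  A=1: p=0.7000, H(B|A=1) = 1.5051
  A=2: p=0.2200, H(B|A=2) = 1.2927
Weighted sum = 1.423 bits.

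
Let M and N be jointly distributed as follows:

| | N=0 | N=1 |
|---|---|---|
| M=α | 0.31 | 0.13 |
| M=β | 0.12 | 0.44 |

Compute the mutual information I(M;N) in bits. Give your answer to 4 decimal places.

Marginals: p(M) = (0.4400, 0.5600), p(N) = (0.4300, 0.5700).
I(M;N) = Σ p(x,y)·log₂[p(x,y)/(p(x)p(y))].
  (α,0): 0.31·log₂(1.6385) = 0.22083
  (α,1): 0.13·log₂(0.5183) = -0.12324
  (β,0): 0.12·log₂(0.4983) = -0.12058
  (β,1): 0.44·log₂(1.3784) = 0.20374
Sum = 0.1807 bits.

0.1807 bits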